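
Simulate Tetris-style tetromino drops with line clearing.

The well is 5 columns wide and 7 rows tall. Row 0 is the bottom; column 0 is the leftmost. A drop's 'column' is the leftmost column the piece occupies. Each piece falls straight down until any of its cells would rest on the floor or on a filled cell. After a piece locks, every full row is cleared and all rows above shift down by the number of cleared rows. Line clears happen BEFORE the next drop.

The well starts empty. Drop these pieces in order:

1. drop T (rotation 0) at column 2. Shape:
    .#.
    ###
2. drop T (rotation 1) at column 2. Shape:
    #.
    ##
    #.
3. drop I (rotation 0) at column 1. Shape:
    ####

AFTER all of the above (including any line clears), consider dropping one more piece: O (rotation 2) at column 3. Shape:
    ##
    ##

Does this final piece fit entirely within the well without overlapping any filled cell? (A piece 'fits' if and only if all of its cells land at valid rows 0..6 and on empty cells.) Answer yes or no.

Drop 1: T rot0 at col 2 lands with bottom-row=0; cleared 0 line(s) (total 0); column heights now [0 0 1 2 1], max=2
Drop 2: T rot1 at col 2 lands with bottom-row=1; cleared 0 line(s) (total 0); column heights now [0 0 4 3 1], max=4
Drop 3: I rot0 at col 1 lands with bottom-row=4; cleared 0 line(s) (total 0); column heights now [0 5 5 5 5], max=5
Test piece O rot2 at col 3 (width 2): heights before test = [0 5 5 5 5]; fits = True

Answer: yes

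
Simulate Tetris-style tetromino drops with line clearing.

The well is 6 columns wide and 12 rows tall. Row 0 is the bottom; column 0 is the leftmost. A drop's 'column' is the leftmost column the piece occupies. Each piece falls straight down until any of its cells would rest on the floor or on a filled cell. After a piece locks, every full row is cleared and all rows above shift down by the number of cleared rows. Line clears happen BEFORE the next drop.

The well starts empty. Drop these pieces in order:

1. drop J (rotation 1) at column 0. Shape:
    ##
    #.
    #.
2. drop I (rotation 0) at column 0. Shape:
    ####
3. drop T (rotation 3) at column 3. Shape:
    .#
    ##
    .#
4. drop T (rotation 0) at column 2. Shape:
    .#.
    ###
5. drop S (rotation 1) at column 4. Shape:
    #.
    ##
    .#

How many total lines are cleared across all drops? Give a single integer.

Answer: 0

Derivation:
Drop 1: J rot1 at col 0 lands with bottom-row=0; cleared 0 line(s) (total 0); column heights now [3 3 0 0 0 0], max=3
Drop 2: I rot0 at col 0 lands with bottom-row=3; cleared 0 line(s) (total 0); column heights now [4 4 4 4 0 0], max=4
Drop 3: T rot3 at col 3 lands with bottom-row=3; cleared 0 line(s) (total 0); column heights now [4 4 4 5 6 0], max=6
Drop 4: T rot0 at col 2 lands with bottom-row=6; cleared 0 line(s) (total 0); column heights now [4 4 7 8 7 0], max=8
Drop 5: S rot1 at col 4 lands with bottom-row=6; cleared 0 line(s) (total 0); column heights now [4 4 7 8 9 8], max=9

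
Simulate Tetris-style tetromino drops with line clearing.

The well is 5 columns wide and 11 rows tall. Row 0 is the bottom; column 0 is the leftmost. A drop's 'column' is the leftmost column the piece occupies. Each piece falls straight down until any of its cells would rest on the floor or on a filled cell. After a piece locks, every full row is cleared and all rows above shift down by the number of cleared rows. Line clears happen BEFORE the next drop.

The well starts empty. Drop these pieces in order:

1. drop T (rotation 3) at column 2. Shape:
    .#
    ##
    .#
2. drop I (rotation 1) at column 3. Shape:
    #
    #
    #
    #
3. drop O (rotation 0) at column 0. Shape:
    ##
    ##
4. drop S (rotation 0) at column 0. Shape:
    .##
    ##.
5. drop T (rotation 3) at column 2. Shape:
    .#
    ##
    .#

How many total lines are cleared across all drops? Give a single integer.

Drop 1: T rot3 at col 2 lands with bottom-row=0; cleared 0 line(s) (total 0); column heights now [0 0 2 3 0], max=3
Drop 2: I rot1 at col 3 lands with bottom-row=3; cleared 0 line(s) (total 0); column heights now [0 0 2 7 0], max=7
Drop 3: O rot0 at col 0 lands with bottom-row=0; cleared 0 line(s) (total 0); column heights now [2 2 2 7 0], max=7
Drop 4: S rot0 at col 0 lands with bottom-row=2; cleared 0 line(s) (total 0); column heights now [3 4 4 7 0], max=7
Drop 5: T rot3 at col 2 lands with bottom-row=7; cleared 0 line(s) (total 0); column heights now [3 4 9 10 0], max=10

Answer: 0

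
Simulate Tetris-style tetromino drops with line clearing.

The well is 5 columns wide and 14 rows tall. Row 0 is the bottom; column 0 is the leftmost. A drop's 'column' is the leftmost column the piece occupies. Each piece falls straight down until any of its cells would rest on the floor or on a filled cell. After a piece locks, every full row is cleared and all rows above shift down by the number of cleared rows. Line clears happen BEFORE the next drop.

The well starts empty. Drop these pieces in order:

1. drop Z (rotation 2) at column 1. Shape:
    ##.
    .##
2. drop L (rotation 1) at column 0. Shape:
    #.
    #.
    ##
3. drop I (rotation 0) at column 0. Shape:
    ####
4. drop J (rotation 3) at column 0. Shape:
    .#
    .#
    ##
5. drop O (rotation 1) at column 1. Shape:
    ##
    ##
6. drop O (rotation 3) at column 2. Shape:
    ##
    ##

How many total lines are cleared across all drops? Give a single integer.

Drop 1: Z rot2 at col 1 lands with bottom-row=0; cleared 0 line(s) (total 0); column heights now [0 2 2 1 0], max=2
Drop 2: L rot1 at col 0 lands with bottom-row=2; cleared 0 line(s) (total 0); column heights now [5 3 2 1 0], max=5
Drop 3: I rot0 at col 0 lands with bottom-row=5; cleared 0 line(s) (total 0); column heights now [6 6 6 6 0], max=6
Drop 4: J rot3 at col 0 lands with bottom-row=6; cleared 0 line(s) (total 0); column heights now [7 9 6 6 0], max=9
Drop 5: O rot1 at col 1 lands with bottom-row=9; cleared 0 line(s) (total 0); column heights now [7 11 11 6 0], max=11
Drop 6: O rot3 at col 2 lands with bottom-row=11; cleared 0 line(s) (total 0); column heights now [7 11 13 13 0], max=13

Answer: 0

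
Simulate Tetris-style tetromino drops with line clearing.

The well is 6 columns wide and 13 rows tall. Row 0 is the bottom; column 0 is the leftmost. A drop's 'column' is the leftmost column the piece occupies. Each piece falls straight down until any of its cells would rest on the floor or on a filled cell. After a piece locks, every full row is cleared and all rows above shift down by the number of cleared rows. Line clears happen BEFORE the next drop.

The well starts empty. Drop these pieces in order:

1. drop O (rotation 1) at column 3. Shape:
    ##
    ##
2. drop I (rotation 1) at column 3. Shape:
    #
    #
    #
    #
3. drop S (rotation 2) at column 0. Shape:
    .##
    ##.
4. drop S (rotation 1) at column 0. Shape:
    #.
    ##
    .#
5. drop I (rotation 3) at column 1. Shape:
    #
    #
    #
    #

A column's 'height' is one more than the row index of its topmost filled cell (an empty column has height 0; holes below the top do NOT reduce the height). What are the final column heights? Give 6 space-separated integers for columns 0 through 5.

Answer: 5 8 2 6 2 0

Derivation:
Drop 1: O rot1 at col 3 lands with bottom-row=0; cleared 0 line(s) (total 0); column heights now [0 0 0 2 2 0], max=2
Drop 2: I rot1 at col 3 lands with bottom-row=2; cleared 0 line(s) (total 0); column heights now [0 0 0 6 2 0], max=6
Drop 3: S rot2 at col 0 lands with bottom-row=0; cleared 0 line(s) (total 0); column heights now [1 2 2 6 2 0], max=6
Drop 4: S rot1 at col 0 lands with bottom-row=2; cleared 0 line(s) (total 0); column heights now [5 4 2 6 2 0], max=6
Drop 5: I rot3 at col 1 lands with bottom-row=4; cleared 0 line(s) (total 0); column heights now [5 8 2 6 2 0], max=8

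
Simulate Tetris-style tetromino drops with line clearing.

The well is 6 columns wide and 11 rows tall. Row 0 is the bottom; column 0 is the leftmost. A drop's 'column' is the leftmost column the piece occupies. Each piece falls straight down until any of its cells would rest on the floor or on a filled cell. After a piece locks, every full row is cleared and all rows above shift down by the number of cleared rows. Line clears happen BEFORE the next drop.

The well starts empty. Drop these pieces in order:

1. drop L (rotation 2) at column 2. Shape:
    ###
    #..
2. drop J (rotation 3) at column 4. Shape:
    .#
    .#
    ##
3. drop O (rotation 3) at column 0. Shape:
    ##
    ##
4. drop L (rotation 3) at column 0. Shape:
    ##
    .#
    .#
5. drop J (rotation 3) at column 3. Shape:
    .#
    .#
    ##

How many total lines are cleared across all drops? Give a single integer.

Drop 1: L rot2 at col 2 lands with bottom-row=0; cleared 0 line(s) (total 0); column heights now [0 0 2 2 2 0], max=2
Drop 2: J rot3 at col 4 lands with bottom-row=2; cleared 0 line(s) (total 0); column heights now [0 0 2 2 3 5], max=5
Drop 3: O rot3 at col 0 lands with bottom-row=0; cleared 0 line(s) (total 0); column heights now [2 2 2 2 3 5], max=5
Drop 4: L rot3 at col 0 lands with bottom-row=2; cleared 0 line(s) (total 0); column heights now [5 5 2 2 3 5], max=5
Drop 5: J rot3 at col 3 lands with bottom-row=3; cleared 0 line(s) (total 0); column heights now [5 5 2 4 6 5], max=6

Answer: 0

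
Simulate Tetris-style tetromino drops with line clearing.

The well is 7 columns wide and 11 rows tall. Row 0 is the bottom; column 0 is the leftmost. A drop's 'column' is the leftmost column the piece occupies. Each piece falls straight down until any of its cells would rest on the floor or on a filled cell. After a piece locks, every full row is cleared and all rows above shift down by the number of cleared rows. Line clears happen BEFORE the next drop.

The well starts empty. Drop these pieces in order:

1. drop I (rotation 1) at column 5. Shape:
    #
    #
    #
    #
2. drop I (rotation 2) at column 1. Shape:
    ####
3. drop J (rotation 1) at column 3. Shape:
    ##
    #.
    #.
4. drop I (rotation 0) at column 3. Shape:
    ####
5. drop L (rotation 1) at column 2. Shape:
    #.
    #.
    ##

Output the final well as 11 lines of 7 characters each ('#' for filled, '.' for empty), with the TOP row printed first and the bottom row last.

Answer: .......
.......
.......
..#....
..#....
..##...
...####
...###.
...#.#.
...#.#.
.#####.

Derivation:
Drop 1: I rot1 at col 5 lands with bottom-row=0; cleared 0 line(s) (total 0); column heights now [0 0 0 0 0 4 0], max=4
Drop 2: I rot2 at col 1 lands with bottom-row=0; cleared 0 line(s) (total 0); column heights now [0 1 1 1 1 4 0], max=4
Drop 3: J rot1 at col 3 lands with bottom-row=1; cleared 0 line(s) (total 0); column heights now [0 1 1 4 4 4 0], max=4
Drop 4: I rot0 at col 3 lands with bottom-row=4; cleared 0 line(s) (total 0); column heights now [0 1 1 5 5 5 5], max=5
Drop 5: L rot1 at col 2 lands with bottom-row=5; cleared 0 line(s) (total 0); column heights now [0 1 8 6 5 5 5], max=8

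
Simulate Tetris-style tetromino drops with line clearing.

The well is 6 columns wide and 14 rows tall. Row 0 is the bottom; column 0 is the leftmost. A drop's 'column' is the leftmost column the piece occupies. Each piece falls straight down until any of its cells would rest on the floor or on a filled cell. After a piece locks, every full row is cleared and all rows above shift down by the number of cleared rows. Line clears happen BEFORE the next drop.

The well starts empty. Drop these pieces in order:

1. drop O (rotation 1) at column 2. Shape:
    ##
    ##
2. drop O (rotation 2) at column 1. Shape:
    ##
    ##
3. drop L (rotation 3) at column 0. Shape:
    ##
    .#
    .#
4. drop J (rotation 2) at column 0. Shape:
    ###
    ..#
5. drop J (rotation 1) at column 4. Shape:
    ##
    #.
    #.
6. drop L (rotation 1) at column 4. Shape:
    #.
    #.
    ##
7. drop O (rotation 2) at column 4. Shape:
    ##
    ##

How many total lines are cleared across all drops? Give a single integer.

Answer: 0

Derivation:
Drop 1: O rot1 at col 2 lands with bottom-row=0; cleared 0 line(s) (total 0); column heights now [0 0 2 2 0 0], max=2
Drop 2: O rot2 at col 1 lands with bottom-row=2; cleared 0 line(s) (total 0); column heights now [0 4 4 2 0 0], max=4
Drop 3: L rot3 at col 0 lands with bottom-row=4; cleared 0 line(s) (total 0); column heights now [7 7 4 2 0 0], max=7
Drop 4: J rot2 at col 0 lands with bottom-row=6; cleared 0 line(s) (total 0); column heights now [8 8 8 2 0 0], max=8
Drop 5: J rot1 at col 4 lands with bottom-row=0; cleared 0 line(s) (total 0); column heights now [8 8 8 2 3 3], max=8
Drop 6: L rot1 at col 4 lands with bottom-row=3; cleared 0 line(s) (total 0); column heights now [8 8 8 2 6 4], max=8
Drop 7: O rot2 at col 4 lands with bottom-row=6; cleared 0 line(s) (total 0); column heights now [8 8 8 2 8 8], max=8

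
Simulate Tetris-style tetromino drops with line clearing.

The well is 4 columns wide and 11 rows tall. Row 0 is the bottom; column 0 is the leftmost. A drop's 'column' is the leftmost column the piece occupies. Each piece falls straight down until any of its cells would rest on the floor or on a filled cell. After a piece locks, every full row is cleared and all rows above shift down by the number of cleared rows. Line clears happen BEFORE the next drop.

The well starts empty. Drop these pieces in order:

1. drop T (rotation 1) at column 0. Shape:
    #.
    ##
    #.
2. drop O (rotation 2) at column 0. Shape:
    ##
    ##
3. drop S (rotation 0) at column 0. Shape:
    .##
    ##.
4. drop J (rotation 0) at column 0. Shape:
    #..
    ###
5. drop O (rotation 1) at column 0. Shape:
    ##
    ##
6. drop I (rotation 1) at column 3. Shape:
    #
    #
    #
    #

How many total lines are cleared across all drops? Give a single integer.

Answer: 0

Derivation:
Drop 1: T rot1 at col 0 lands with bottom-row=0; cleared 0 line(s) (total 0); column heights now [3 2 0 0], max=3
Drop 2: O rot2 at col 0 lands with bottom-row=3; cleared 0 line(s) (total 0); column heights now [5 5 0 0], max=5
Drop 3: S rot0 at col 0 lands with bottom-row=5; cleared 0 line(s) (total 0); column heights now [6 7 7 0], max=7
Drop 4: J rot0 at col 0 lands with bottom-row=7; cleared 0 line(s) (total 0); column heights now [9 8 8 0], max=9
Drop 5: O rot1 at col 0 lands with bottom-row=9; cleared 0 line(s) (total 0); column heights now [11 11 8 0], max=11
Drop 6: I rot1 at col 3 lands with bottom-row=0; cleared 0 line(s) (total 0); column heights now [11 11 8 4], max=11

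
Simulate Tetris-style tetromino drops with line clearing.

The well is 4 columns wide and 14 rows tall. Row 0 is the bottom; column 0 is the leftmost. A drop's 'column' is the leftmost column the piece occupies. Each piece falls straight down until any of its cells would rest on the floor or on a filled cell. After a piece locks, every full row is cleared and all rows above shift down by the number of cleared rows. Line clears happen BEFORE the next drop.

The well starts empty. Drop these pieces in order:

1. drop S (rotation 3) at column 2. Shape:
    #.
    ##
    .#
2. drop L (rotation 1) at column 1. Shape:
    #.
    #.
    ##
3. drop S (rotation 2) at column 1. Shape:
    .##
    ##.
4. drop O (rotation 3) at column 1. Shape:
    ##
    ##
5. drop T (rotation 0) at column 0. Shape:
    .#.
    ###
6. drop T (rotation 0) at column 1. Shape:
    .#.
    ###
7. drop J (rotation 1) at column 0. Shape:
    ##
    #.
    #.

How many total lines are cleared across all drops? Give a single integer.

Drop 1: S rot3 at col 2 lands with bottom-row=0; cleared 0 line(s) (total 0); column heights now [0 0 3 2], max=3
Drop 2: L rot1 at col 1 lands with bottom-row=3; cleared 0 line(s) (total 0); column heights now [0 6 4 2], max=6
Drop 3: S rot2 at col 1 lands with bottom-row=6; cleared 0 line(s) (total 0); column heights now [0 7 8 8], max=8
Drop 4: O rot3 at col 1 lands with bottom-row=8; cleared 0 line(s) (total 0); column heights now [0 10 10 8], max=10
Drop 5: T rot0 at col 0 lands with bottom-row=10; cleared 0 line(s) (total 0); column heights now [11 12 11 8], max=12
Drop 6: T rot0 at col 1 lands with bottom-row=12; cleared 0 line(s) (total 0); column heights now [11 13 14 13], max=14
Drop 7: J rot1 at col 0 lands with bottom-row=11; cleared 1 line(s) (total 1); column heights now [13 13 13 8], max=13

Answer: 1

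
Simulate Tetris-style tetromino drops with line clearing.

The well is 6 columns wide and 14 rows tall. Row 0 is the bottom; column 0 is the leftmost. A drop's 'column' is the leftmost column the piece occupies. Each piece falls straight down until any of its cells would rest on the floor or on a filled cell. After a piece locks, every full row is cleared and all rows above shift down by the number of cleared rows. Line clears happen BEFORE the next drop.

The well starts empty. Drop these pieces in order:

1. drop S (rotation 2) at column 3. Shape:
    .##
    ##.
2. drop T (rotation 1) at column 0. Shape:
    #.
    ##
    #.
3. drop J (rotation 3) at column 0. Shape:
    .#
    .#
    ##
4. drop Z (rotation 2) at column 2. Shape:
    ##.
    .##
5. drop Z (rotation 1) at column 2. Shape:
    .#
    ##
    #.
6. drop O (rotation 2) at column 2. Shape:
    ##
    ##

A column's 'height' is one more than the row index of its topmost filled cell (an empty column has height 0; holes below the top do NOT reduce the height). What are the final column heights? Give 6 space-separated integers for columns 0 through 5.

Answer: 4 6 9 9 3 2

Derivation:
Drop 1: S rot2 at col 3 lands with bottom-row=0; cleared 0 line(s) (total 0); column heights now [0 0 0 1 2 2], max=2
Drop 2: T rot1 at col 0 lands with bottom-row=0; cleared 0 line(s) (total 0); column heights now [3 2 0 1 2 2], max=3
Drop 3: J rot3 at col 0 lands with bottom-row=3; cleared 0 line(s) (total 0); column heights now [4 6 0 1 2 2], max=6
Drop 4: Z rot2 at col 2 lands with bottom-row=2; cleared 0 line(s) (total 0); column heights now [4 6 4 4 3 2], max=6
Drop 5: Z rot1 at col 2 lands with bottom-row=4; cleared 0 line(s) (total 0); column heights now [4 6 6 7 3 2], max=7
Drop 6: O rot2 at col 2 lands with bottom-row=7; cleared 0 line(s) (total 0); column heights now [4 6 9 9 3 2], max=9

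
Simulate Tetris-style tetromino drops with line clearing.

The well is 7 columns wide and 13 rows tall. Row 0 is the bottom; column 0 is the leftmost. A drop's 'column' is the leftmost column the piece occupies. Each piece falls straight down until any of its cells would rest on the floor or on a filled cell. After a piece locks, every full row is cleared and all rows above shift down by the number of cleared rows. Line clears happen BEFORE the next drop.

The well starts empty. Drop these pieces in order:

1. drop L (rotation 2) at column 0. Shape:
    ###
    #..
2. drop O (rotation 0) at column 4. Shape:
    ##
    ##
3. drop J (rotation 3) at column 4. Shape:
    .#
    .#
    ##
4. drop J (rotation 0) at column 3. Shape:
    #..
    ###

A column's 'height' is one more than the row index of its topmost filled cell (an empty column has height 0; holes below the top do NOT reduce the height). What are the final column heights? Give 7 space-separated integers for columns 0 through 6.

Answer: 2 2 2 7 6 6 0

Derivation:
Drop 1: L rot2 at col 0 lands with bottom-row=0; cleared 0 line(s) (total 0); column heights now [2 2 2 0 0 0 0], max=2
Drop 2: O rot0 at col 4 lands with bottom-row=0; cleared 0 line(s) (total 0); column heights now [2 2 2 0 2 2 0], max=2
Drop 3: J rot3 at col 4 lands with bottom-row=2; cleared 0 line(s) (total 0); column heights now [2 2 2 0 3 5 0], max=5
Drop 4: J rot0 at col 3 lands with bottom-row=5; cleared 0 line(s) (total 0); column heights now [2 2 2 7 6 6 0], max=7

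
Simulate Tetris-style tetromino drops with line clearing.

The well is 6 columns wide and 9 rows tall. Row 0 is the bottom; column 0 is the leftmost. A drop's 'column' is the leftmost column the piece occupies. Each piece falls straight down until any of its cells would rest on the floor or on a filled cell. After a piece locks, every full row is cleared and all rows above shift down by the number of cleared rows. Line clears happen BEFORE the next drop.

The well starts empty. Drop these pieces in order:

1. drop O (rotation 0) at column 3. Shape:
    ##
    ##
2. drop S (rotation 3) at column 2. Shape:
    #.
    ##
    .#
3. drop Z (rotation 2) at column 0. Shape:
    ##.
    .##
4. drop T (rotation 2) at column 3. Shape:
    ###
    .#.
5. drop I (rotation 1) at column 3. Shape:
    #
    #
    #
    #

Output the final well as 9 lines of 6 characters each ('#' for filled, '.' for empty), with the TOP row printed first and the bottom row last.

Answer: ...#..
...#..
##.#..
.###..
..####
..###.
...#..
...##.
...##.

Derivation:
Drop 1: O rot0 at col 3 lands with bottom-row=0; cleared 0 line(s) (total 0); column heights now [0 0 0 2 2 0], max=2
Drop 2: S rot3 at col 2 lands with bottom-row=2; cleared 0 line(s) (total 0); column heights now [0 0 5 4 2 0], max=5
Drop 3: Z rot2 at col 0 lands with bottom-row=5; cleared 0 line(s) (total 0); column heights now [7 7 6 4 2 0], max=7
Drop 4: T rot2 at col 3 lands with bottom-row=3; cleared 0 line(s) (total 0); column heights now [7 7 6 5 5 5], max=7
Drop 5: I rot1 at col 3 lands with bottom-row=5; cleared 0 line(s) (total 0); column heights now [7 7 6 9 5 5], max=9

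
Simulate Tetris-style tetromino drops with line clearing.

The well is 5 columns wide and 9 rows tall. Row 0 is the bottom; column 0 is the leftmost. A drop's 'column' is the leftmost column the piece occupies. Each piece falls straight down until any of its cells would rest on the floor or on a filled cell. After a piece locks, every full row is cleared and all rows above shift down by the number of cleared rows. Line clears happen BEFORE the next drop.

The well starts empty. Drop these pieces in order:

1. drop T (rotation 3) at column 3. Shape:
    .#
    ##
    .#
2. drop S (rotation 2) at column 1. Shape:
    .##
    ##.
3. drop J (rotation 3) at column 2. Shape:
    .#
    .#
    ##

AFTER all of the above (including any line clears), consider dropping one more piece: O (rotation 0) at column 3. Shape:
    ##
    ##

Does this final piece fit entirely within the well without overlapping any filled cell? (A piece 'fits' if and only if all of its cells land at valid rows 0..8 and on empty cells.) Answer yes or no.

Drop 1: T rot3 at col 3 lands with bottom-row=0; cleared 0 line(s) (total 0); column heights now [0 0 0 2 3], max=3
Drop 2: S rot2 at col 1 lands with bottom-row=1; cleared 0 line(s) (total 0); column heights now [0 2 3 3 3], max=3
Drop 3: J rot3 at col 2 lands with bottom-row=3; cleared 0 line(s) (total 0); column heights now [0 2 4 6 3], max=6
Test piece O rot0 at col 3 (width 2): heights before test = [0 2 4 6 3]; fits = True

Answer: yes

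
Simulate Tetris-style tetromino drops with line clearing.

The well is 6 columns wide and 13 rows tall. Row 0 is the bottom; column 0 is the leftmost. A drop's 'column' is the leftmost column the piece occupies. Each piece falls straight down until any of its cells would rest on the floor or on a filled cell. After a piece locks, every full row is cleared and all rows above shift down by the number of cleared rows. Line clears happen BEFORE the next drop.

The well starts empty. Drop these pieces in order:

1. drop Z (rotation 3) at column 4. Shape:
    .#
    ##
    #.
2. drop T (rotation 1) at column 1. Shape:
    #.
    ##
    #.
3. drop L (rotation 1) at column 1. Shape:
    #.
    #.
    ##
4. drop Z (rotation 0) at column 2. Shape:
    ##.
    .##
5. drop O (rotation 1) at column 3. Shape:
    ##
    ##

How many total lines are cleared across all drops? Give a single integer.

Drop 1: Z rot3 at col 4 lands with bottom-row=0; cleared 0 line(s) (total 0); column heights now [0 0 0 0 2 3], max=3
Drop 2: T rot1 at col 1 lands with bottom-row=0; cleared 0 line(s) (total 0); column heights now [0 3 2 0 2 3], max=3
Drop 3: L rot1 at col 1 lands with bottom-row=3; cleared 0 line(s) (total 0); column heights now [0 6 4 0 2 3], max=6
Drop 4: Z rot0 at col 2 lands with bottom-row=3; cleared 0 line(s) (total 0); column heights now [0 6 5 5 4 3], max=6
Drop 5: O rot1 at col 3 lands with bottom-row=5; cleared 0 line(s) (total 0); column heights now [0 6 5 7 7 3], max=7

Answer: 0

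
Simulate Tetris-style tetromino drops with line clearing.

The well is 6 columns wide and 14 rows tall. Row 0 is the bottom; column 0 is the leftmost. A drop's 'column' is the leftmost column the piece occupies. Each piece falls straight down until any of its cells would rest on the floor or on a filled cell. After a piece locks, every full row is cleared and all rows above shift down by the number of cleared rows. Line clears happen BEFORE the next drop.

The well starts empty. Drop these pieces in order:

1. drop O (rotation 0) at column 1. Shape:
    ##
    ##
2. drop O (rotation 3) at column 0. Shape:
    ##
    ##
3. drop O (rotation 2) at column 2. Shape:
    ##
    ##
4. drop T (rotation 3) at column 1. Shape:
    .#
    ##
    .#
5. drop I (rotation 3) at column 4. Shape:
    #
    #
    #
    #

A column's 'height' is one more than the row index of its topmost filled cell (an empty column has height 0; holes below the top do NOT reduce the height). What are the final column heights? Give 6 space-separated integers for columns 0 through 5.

Answer: 4 6 7 4 4 0

Derivation:
Drop 1: O rot0 at col 1 lands with bottom-row=0; cleared 0 line(s) (total 0); column heights now [0 2 2 0 0 0], max=2
Drop 2: O rot3 at col 0 lands with bottom-row=2; cleared 0 line(s) (total 0); column heights now [4 4 2 0 0 0], max=4
Drop 3: O rot2 at col 2 lands with bottom-row=2; cleared 0 line(s) (total 0); column heights now [4 4 4 4 0 0], max=4
Drop 4: T rot3 at col 1 lands with bottom-row=4; cleared 0 line(s) (total 0); column heights now [4 6 7 4 0 0], max=7
Drop 5: I rot3 at col 4 lands with bottom-row=0; cleared 0 line(s) (total 0); column heights now [4 6 7 4 4 0], max=7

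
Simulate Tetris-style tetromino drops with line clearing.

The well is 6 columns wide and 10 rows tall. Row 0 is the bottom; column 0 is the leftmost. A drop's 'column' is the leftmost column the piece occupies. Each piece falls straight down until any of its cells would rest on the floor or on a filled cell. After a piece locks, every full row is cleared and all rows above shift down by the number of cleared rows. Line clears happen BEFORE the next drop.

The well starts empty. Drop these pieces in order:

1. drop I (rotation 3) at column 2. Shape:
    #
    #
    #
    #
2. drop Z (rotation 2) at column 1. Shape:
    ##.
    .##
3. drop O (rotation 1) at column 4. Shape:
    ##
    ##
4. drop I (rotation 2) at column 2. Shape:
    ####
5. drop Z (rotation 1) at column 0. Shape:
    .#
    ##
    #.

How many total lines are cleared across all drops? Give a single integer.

Drop 1: I rot3 at col 2 lands with bottom-row=0; cleared 0 line(s) (total 0); column heights now [0 0 4 0 0 0], max=4
Drop 2: Z rot2 at col 1 lands with bottom-row=4; cleared 0 line(s) (total 0); column heights now [0 6 6 5 0 0], max=6
Drop 3: O rot1 at col 4 lands with bottom-row=0; cleared 0 line(s) (total 0); column heights now [0 6 6 5 2 2], max=6
Drop 4: I rot2 at col 2 lands with bottom-row=6; cleared 0 line(s) (total 0); column heights now [0 6 7 7 7 7], max=7
Drop 5: Z rot1 at col 0 lands with bottom-row=5; cleared 1 line(s) (total 1); column heights now [6 7 6 5 2 2], max=7

Answer: 1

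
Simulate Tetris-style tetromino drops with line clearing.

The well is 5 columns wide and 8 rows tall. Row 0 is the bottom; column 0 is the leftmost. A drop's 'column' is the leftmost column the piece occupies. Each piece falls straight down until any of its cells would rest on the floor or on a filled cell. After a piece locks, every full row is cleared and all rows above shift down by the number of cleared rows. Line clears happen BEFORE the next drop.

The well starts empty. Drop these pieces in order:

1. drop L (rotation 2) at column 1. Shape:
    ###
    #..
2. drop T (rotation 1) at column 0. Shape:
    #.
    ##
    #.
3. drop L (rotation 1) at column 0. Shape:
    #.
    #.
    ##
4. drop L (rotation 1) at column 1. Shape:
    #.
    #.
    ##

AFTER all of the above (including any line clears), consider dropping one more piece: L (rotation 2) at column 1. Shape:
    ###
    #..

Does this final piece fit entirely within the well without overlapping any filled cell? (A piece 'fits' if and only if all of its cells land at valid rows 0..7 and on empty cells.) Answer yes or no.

Answer: no

Derivation:
Drop 1: L rot2 at col 1 lands with bottom-row=0; cleared 0 line(s) (total 0); column heights now [0 2 2 2 0], max=2
Drop 2: T rot1 at col 0 lands with bottom-row=1; cleared 0 line(s) (total 0); column heights now [4 3 2 2 0], max=4
Drop 3: L rot1 at col 0 lands with bottom-row=4; cleared 0 line(s) (total 0); column heights now [7 5 2 2 0], max=7
Drop 4: L rot1 at col 1 lands with bottom-row=5; cleared 0 line(s) (total 0); column heights now [7 8 6 2 0], max=8
Test piece L rot2 at col 1 (width 3): heights before test = [7 8 6 2 0]; fits = False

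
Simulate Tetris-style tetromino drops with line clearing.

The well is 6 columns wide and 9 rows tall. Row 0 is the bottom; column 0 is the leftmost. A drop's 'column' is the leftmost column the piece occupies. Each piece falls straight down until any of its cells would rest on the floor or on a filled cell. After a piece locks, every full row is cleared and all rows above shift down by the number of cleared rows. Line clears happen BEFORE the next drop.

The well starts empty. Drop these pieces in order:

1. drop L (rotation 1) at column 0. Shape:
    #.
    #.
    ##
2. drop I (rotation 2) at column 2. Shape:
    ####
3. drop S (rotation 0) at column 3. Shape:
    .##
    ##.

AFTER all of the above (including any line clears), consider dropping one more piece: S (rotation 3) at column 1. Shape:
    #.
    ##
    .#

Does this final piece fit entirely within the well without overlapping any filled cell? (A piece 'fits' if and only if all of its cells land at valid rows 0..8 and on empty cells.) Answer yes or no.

Answer: yes

Derivation:
Drop 1: L rot1 at col 0 lands with bottom-row=0; cleared 0 line(s) (total 0); column heights now [3 1 0 0 0 0], max=3
Drop 2: I rot2 at col 2 lands with bottom-row=0; cleared 1 line(s) (total 1); column heights now [2 0 0 0 0 0], max=2
Drop 3: S rot0 at col 3 lands with bottom-row=0; cleared 0 line(s) (total 1); column heights now [2 0 0 1 2 2], max=2
Test piece S rot3 at col 1 (width 2): heights before test = [2 0 0 1 2 2]; fits = True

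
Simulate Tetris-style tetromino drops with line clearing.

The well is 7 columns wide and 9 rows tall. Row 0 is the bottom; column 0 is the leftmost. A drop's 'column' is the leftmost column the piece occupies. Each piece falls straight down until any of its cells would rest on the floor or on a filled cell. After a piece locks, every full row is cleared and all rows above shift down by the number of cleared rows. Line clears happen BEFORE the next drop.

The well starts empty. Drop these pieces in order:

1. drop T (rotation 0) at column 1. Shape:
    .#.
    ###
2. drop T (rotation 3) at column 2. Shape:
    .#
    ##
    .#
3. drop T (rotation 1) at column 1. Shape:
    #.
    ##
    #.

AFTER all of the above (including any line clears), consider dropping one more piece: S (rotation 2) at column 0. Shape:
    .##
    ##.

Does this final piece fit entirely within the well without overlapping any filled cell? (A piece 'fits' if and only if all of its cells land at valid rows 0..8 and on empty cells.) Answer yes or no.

Drop 1: T rot0 at col 1 lands with bottom-row=0; cleared 0 line(s) (total 0); column heights now [0 1 2 1 0 0 0], max=2
Drop 2: T rot3 at col 2 lands with bottom-row=1; cleared 0 line(s) (total 0); column heights now [0 1 3 4 0 0 0], max=4
Drop 3: T rot1 at col 1 lands with bottom-row=2; cleared 0 line(s) (total 0); column heights now [0 5 4 4 0 0 0], max=5
Test piece S rot2 at col 0 (width 3): heights before test = [0 5 4 4 0 0 0]; fits = True

Answer: yes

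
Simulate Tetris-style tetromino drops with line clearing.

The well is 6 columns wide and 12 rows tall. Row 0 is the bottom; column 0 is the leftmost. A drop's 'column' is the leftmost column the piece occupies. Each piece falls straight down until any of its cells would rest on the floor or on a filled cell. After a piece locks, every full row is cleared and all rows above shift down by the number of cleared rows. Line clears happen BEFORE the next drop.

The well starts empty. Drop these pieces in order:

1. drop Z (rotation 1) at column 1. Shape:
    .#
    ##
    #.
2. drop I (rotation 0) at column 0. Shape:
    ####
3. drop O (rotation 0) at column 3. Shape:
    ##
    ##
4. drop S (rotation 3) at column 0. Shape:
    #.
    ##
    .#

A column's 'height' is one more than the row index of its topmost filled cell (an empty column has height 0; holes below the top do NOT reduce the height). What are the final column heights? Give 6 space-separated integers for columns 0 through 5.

Answer: 7 6 4 6 6 0

Derivation:
Drop 1: Z rot1 at col 1 lands with bottom-row=0; cleared 0 line(s) (total 0); column heights now [0 2 3 0 0 0], max=3
Drop 2: I rot0 at col 0 lands with bottom-row=3; cleared 0 line(s) (total 0); column heights now [4 4 4 4 0 0], max=4
Drop 3: O rot0 at col 3 lands with bottom-row=4; cleared 0 line(s) (total 0); column heights now [4 4 4 6 6 0], max=6
Drop 4: S rot3 at col 0 lands with bottom-row=4; cleared 0 line(s) (total 0); column heights now [7 6 4 6 6 0], max=7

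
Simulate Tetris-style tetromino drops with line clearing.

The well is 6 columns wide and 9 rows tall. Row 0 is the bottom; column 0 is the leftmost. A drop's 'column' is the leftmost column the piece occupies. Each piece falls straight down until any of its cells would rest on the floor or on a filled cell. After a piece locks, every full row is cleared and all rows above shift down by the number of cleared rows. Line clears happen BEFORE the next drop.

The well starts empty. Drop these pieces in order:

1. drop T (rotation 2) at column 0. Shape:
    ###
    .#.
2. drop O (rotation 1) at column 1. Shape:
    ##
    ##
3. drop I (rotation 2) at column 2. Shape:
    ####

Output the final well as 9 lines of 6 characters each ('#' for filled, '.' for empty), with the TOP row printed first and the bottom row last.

Answer: ......
......
......
......
..####
.##...
.##...
###...
.#....

Derivation:
Drop 1: T rot2 at col 0 lands with bottom-row=0; cleared 0 line(s) (total 0); column heights now [2 2 2 0 0 0], max=2
Drop 2: O rot1 at col 1 lands with bottom-row=2; cleared 0 line(s) (total 0); column heights now [2 4 4 0 0 0], max=4
Drop 3: I rot2 at col 2 lands with bottom-row=4; cleared 0 line(s) (total 0); column heights now [2 4 5 5 5 5], max=5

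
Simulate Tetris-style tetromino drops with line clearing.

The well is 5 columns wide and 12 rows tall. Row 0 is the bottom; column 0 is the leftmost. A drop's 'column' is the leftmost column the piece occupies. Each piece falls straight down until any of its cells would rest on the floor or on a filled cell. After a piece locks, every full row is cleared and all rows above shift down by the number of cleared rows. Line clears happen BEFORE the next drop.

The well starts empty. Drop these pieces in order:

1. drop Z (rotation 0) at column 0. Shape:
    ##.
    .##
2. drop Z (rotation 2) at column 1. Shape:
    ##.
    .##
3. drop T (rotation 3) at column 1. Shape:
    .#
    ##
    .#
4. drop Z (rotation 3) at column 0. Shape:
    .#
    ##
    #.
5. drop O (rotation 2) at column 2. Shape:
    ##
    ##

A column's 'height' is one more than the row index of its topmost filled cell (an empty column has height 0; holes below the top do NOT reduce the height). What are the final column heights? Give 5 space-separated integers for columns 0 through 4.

Answer: 6 7 8 8 0

Derivation:
Drop 1: Z rot0 at col 0 lands with bottom-row=0; cleared 0 line(s) (total 0); column heights now [2 2 1 0 0], max=2
Drop 2: Z rot2 at col 1 lands with bottom-row=1; cleared 0 line(s) (total 0); column heights now [2 3 3 2 0], max=3
Drop 3: T rot3 at col 1 lands with bottom-row=3; cleared 0 line(s) (total 0); column heights now [2 5 6 2 0], max=6
Drop 4: Z rot3 at col 0 lands with bottom-row=4; cleared 0 line(s) (total 0); column heights now [6 7 6 2 0], max=7
Drop 5: O rot2 at col 2 lands with bottom-row=6; cleared 0 line(s) (total 0); column heights now [6 7 8 8 0], max=8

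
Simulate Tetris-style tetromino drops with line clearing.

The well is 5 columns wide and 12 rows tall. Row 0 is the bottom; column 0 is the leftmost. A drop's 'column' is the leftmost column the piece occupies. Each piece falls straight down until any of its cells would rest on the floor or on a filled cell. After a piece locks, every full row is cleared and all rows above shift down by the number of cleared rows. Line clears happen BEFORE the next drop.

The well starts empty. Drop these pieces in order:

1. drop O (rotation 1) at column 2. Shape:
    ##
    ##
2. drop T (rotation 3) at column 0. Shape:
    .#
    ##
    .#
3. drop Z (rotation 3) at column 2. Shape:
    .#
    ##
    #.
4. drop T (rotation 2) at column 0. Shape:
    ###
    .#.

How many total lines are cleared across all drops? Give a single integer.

Answer: 0

Derivation:
Drop 1: O rot1 at col 2 lands with bottom-row=0; cleared 0 line(s) (total 0); column heights now [0 0 2 2 0], max=2
Drop 2: T rot3 at col 0 lands with bottom-row=0; cleared 0 line(s) (total 0); column heights now [2 3 2 2 0], max=3
Drop 3: Z rot3 at col 2 lands with bottom-row=2; cleared 0 line(s) (total 0); column heights now [2 3 4 5 0], max=5
Drop 4: T rot2 at col 0 lands with bottom-row=3; cleared 0 line(s) (total 0); column heights now [5 5 5 5 0], max=5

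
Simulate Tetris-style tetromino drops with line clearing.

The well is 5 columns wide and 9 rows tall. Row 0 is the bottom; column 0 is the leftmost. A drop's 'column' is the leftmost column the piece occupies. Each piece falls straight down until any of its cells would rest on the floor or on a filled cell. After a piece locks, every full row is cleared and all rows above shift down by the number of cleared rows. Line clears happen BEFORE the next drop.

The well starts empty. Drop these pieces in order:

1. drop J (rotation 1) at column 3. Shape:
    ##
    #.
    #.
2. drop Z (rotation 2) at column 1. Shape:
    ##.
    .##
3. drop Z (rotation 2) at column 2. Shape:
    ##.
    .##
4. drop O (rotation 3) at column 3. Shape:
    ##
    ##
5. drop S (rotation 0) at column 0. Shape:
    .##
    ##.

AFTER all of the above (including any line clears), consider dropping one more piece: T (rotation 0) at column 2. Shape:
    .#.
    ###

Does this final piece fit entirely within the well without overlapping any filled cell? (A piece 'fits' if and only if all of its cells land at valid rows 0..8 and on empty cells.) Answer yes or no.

Drop 1: J rot1 at col 3 lands with bottom-row=0; cleared 0 line(s) (total 0); column heights now [0 0 0 3 3], max=3
Drop 2: Z rot2 at col 1 lands with bottom-row=3; cleared 0 line(s) (total 0); column heights now [0 5 5 4 3], max=5
Drop 3: Z rot2 at col 2 lands with bottom-row=4; cleared 0 line(s) (total 0); column heights now [0 5 6 6 5], max=6
Drop 4: O rot3 at col 3 lands with bottom-row=6; cleared 0 line(s) (total 0); column heights now [0 5 6 8 8], max=8
Drop 5: S rot0 at col 0 lands with bottom-row=5; cleared 0 line(s) (total 0); column heights now [6 7 7 8 8], max=8
Test piece T rot0 at col 2 (width 3): heights before test = [6 7 7 8 8]; fits = False

Answer: no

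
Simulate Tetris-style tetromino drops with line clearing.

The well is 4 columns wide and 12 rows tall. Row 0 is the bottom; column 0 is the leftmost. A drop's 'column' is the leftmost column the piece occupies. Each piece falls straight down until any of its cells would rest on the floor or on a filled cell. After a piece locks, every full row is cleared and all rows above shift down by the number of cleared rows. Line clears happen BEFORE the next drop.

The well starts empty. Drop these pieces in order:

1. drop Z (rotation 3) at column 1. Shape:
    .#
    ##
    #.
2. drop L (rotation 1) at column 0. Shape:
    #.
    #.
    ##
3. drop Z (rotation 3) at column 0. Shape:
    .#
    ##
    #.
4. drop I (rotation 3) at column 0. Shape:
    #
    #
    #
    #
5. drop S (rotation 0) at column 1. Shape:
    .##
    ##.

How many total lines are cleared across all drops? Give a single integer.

Drop 1: Z rot3 at col 1 lands with bottom-row=0; cleared 0 line(s) (total 0); column heights now [0 2 3 0], max=3
Drop 2: L rot1 at col 0 lands with bottom-row=2; cleared 0 line(s) (total 0); column heights now [5 3 3 0], max=5
Drop 3: Z rot3 at col 0 lands with bottom-row=5; cleared 0 line(s) (total 0); column heights now [7 8 3 0], max=8
Drop 4: I rot3 at col 0 lands with bottom-row=7; cleared 0 line(s) (total 0); column heights now [11 8 3 0], max=11
Drop 5: S rot0 at col 1 lands with bottom-row=8; cleared 0 line(s) (total 0); column heights now [11 9 10 10], max=11

Answer: 0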